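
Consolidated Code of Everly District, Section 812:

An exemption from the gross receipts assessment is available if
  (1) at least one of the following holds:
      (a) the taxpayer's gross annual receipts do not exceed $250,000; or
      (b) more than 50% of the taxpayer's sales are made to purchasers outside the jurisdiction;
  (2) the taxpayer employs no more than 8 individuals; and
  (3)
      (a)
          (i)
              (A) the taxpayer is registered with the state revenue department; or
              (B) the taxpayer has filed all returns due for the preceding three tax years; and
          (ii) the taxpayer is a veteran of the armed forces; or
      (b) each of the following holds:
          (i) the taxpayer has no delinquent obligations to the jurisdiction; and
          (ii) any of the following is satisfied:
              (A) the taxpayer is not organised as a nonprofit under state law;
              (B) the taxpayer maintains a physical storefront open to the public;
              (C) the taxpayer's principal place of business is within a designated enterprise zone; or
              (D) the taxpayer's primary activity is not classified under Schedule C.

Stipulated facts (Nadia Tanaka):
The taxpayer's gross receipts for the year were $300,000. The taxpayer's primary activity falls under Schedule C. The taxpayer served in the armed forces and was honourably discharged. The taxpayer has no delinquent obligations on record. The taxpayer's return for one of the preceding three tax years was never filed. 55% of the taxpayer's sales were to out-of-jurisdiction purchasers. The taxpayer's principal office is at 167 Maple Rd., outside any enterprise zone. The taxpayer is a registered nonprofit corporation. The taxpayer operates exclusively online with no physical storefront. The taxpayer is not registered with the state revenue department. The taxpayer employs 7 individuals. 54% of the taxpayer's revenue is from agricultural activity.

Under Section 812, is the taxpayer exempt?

No — not exempt.

(a) receipts ≤ $250,000 — not satisfied.
(b) >50% out-of-jur. sales — satisfied.
So (1) is satisfied (F OR T).
(2) ≤ 8 employees — met.
(A) state-registered — not satisfied.
(B) returns current — fails.
(i) = F OR F = false.
(ii) veteran — met.
(a): F AND T → false.
(i) no delinquency — holds.
(A) not (nonprofit) — not met.
(B) has storefront — not satisfied.
(C) in enterprise zone — fails.
(D) not (Schedule C activity) — not satisfied.
So (ii) is not satisfied (F OR F OR F OR F).
(b) = T AND F = false.
So (3) is not satisfied (F OR F).
So Overall is not satisfied (T AND T AND F).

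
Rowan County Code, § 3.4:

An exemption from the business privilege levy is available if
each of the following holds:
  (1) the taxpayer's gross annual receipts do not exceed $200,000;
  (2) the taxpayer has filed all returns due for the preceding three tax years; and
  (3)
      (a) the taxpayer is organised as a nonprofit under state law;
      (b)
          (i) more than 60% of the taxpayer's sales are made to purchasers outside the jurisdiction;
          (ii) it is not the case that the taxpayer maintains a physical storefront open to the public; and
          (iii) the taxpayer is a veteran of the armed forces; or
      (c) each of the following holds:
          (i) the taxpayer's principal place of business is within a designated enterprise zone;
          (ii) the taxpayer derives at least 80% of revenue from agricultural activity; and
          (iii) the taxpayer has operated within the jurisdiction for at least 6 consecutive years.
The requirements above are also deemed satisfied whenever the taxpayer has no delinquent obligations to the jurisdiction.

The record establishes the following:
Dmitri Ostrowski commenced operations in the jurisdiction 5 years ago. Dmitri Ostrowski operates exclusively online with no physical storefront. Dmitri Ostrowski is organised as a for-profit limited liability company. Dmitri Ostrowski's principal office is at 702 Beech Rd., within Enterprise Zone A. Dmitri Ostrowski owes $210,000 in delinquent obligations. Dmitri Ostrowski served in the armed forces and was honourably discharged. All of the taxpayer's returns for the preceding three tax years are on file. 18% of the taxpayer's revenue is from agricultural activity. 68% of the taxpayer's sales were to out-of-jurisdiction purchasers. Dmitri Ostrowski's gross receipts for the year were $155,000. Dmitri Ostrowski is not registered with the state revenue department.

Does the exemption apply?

Yes — exempt.

(1) receipts ≤ $200,000 — holds.
(2) returns current — satisfied.
(a) nonprofit — not satisfied.
(i) >60% out-of-jur. sales — met.
(ii) not (has storefront) — satisfied.
(iii) veteran — holds.
(b) = T AND T AND T = true.
(i) in enterprise zone — satisfied.
(ii) ≥80% agricultural — fails.
(iii) ≥ 6 yrs in jurisdiction — not satisfied.
(c): T AND F AND F → false.
(3) = F OR T OR F = true.
So Overall is satisfied (T AND T AND T).
Exception (no delinquency) — not satisfied.
Result: main true OR exception false → true.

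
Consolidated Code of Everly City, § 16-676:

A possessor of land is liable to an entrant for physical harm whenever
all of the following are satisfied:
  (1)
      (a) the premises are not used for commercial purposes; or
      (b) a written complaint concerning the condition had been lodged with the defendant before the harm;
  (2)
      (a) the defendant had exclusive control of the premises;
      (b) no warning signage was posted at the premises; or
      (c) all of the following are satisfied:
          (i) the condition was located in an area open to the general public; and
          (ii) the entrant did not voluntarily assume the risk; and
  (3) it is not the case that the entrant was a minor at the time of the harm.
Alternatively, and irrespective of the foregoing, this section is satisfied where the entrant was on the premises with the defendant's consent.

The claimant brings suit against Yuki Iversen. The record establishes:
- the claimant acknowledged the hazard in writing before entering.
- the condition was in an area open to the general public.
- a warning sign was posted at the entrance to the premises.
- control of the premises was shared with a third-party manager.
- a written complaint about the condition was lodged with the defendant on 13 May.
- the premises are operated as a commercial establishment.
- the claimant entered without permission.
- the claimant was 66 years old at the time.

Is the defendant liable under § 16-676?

(a) not (commercial use) — not satisfied.
(b) complaint lodged — holds.
(1): F OR T → true.
(a) exclusive control — not satisfied.
(b) no signage posted — fails.
(i) public area — satisfied.
(ii) no assumed risk — not met.
(c): T AND F → false.
(2): F OR F OR F → false.
(3) not (entrant a minor) — met.
Overall: T AND F AND T → false.
Exception (consent to enter) — not satisfied.
Result: main false OR exception false → false.

No — not liable.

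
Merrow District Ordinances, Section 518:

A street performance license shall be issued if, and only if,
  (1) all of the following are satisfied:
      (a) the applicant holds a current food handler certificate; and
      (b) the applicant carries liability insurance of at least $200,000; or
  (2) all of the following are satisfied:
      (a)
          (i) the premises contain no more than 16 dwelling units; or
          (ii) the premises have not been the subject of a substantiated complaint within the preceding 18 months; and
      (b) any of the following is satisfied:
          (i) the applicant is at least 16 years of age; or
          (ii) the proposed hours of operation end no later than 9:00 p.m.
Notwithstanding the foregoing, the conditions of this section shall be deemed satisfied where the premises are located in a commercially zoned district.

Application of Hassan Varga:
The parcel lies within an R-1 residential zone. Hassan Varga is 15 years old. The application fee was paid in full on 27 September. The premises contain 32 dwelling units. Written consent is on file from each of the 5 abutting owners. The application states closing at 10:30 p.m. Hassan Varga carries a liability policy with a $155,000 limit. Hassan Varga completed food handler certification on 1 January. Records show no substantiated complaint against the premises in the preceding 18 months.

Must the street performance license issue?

(a) food handler cert. — satisfied.
(b) insurance ≥ $200,000 — not met.
(1): T AND F → false.
(i) ≤ 16 units — not satisfied.
(ii) no complaint in 18 mo. — holds.
(a) = F OR T = true.
(i) age ≥ 16 — not satisfied.
(ii) closes by 9 p.m. — fails.
(b): F OR F → false.
So (2) is not satisfied (T AND F).
Overall = F OR F = false.
Exception (commercially zoned) — not satisfied.
Result: main false OR exception false → false.

No — denied.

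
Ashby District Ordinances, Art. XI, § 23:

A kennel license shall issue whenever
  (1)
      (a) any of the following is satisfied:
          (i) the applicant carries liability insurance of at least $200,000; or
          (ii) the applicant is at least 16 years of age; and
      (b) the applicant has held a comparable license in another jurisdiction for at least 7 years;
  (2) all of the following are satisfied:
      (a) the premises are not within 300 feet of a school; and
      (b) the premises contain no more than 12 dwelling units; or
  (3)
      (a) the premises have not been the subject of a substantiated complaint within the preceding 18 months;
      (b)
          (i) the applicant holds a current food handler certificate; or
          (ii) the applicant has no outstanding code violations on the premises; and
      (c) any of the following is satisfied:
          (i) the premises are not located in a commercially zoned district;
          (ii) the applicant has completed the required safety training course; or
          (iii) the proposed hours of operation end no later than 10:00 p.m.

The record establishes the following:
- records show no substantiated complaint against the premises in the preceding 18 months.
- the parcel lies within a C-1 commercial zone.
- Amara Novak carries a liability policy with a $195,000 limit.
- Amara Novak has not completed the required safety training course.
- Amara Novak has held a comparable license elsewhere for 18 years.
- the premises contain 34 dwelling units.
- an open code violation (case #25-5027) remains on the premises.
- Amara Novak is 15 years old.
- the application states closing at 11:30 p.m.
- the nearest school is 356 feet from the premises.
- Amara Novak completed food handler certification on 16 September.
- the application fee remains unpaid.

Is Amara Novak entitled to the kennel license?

No — denied.

(i) insurance ≥ $200,000 — not satisfied.
(ii) age ≥ 16 — not satisfied.
(a): F OR F → false.
(b) prior license ≥ 7 yr — holds.
(1): F AND T → false.
(a) ≥300 ft from school — holds.
(b) ≤ 12 units — not satisfied.
(2): T AND F → false.
(a) no complaint in 18 mo. — holds.
(i) food handler cert. — holds.
(ii) no code violations — not satisfied.
(b) = T OR F = true.
(i) not (commercially zoned) — not met.
(ii) safety training — not satisfied.
(iii) closes by 10 p.m. — not met.
(c): F OR F OR F → false.
So (3) is not satisfied (T AND T AND F).
Overall: F OR F OR F → false.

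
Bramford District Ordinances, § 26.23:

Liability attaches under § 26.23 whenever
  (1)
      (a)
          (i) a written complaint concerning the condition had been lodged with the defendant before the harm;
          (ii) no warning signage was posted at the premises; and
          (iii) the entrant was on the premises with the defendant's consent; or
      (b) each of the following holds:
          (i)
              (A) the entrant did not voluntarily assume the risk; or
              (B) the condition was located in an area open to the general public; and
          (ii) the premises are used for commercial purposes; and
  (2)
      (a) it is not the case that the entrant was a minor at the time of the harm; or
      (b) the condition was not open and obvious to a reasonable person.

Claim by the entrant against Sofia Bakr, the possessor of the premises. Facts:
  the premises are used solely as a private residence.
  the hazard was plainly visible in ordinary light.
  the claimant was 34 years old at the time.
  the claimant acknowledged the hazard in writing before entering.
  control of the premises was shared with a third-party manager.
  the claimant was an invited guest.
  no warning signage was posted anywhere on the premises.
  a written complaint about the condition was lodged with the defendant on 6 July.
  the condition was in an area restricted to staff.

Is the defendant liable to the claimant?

Yes — liable.

(i) complaint lodged — met.
(ii) no signage posted — satisfied.
(iii) consent to enter — satisfied.
(a): T AND T AND T → true.
(A) no assumed risk — not met.
(B) public area — not met.
So (i) is not satisfied (F OR F).
(ii) commercial use — not satisfied.
So (b) is not satisfied (F AND F).
(1) = T OR F = true.
(a) not (entrant a minor) — holds.
(b) not open/obvious — fails.
So (2) is satisfied (T OR F).
So Overall is satisfied (T AND T).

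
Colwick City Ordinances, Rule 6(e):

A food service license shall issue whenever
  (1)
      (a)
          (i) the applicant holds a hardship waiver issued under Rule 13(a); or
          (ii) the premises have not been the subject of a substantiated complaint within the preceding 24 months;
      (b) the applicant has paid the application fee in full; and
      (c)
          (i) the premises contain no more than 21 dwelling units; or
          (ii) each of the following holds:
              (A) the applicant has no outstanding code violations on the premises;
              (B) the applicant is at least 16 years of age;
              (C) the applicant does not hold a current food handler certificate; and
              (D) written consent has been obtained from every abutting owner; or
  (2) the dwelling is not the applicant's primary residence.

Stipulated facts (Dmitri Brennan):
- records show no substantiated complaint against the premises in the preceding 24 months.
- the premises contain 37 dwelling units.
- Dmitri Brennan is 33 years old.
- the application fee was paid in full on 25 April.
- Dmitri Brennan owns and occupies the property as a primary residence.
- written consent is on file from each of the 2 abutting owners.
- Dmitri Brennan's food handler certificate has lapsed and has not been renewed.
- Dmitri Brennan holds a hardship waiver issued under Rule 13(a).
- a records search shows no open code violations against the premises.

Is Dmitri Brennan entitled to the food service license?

Yes — granted.

(i) hardship waiver — holds.
(ii) no complaint in 24 mo. — met.
(a): T OR T → true.
(b) fee paid — met.
(i) ≤ 21 units — not met.
(A) no code violations — satisfied.
(B) age ≥ 16 — met.
(C) not (food handler cert.) — satisfied.
(D) all abutters consent — satisfied.
So (ii) is satisfied (T AND T AND T AND T).
So (c) is satisfied (F OR T).
(1): T AND T AND T → true.
(2) not (primary residence) — not satisfied.
So Overall is satisfied (T OR F).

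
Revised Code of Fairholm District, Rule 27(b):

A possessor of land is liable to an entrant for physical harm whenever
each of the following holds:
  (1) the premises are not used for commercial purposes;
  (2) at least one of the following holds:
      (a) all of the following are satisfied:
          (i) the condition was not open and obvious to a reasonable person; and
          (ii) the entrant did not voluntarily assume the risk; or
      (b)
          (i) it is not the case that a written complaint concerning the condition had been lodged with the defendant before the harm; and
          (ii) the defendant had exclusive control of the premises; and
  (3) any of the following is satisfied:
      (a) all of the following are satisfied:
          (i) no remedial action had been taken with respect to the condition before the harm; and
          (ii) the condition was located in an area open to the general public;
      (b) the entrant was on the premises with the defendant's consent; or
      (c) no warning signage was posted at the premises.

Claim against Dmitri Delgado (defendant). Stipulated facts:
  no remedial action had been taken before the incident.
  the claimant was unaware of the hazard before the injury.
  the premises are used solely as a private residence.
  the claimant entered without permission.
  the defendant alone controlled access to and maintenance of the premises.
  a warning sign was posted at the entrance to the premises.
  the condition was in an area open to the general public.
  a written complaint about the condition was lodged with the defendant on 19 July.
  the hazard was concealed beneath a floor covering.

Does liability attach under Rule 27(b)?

(1) not (commercial use) — satisfied.
(i) not open/obvious — met.
(ii) no assumed risk — met.
(a) = T AND T = true.
(i) not (complaint lodged) — not met.
(ii) exclusive control — met.
So (b) is not satisfied (F AND T).
(2): T OR F → true.
(i) no remedial action — met.
(ii) public area — holds.
(a) = T AND T = true.
(b) consent to enter — not satisfied.
(c) no signage posted — not met.
(3) = T OR F OR F = true.
Overall = T AND T AND T = true.

Yes — liable.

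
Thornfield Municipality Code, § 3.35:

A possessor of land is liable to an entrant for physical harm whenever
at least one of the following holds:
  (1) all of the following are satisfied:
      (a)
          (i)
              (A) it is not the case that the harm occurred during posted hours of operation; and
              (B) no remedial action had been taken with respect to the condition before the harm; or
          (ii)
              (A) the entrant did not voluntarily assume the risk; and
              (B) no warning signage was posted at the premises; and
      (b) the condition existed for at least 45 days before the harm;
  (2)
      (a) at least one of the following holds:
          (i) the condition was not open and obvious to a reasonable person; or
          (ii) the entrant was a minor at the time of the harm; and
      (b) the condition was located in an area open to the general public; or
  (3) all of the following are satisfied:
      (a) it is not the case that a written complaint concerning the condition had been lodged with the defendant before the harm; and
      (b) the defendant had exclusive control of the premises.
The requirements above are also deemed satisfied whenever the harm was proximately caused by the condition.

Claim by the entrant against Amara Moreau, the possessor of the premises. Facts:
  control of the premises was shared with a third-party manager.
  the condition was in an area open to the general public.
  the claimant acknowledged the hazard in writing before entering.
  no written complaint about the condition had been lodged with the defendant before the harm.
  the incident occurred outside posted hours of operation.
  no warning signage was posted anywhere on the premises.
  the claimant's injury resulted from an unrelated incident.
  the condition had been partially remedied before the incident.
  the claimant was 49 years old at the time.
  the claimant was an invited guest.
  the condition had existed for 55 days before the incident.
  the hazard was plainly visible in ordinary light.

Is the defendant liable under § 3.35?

(A) not (during posted hours) — holds.
(B) no remedial action — not met.
(i) = T AND F = false.
(A) no assumed risk — fails.
(B) no signage posted — met.
(ii) = F AND T = false.
(a) = F OR F = false.
(b) condition ≥45 days old — satisfied.
(1): F AND T → false.
(i) not open/obvious — not met.
(ii) entrant a minor — not met.
(a): F OR F → false.
(b) public area — holds.
So (2) is not satisfied (F AND T).
(a) not (complaint lodged) — met.
(b) exclusive control — not satisfied.
(3) = T AND F = false.
Overall: F OR F OR F → false.
Exception (proximate cause) — not satisfied.
Result: main false OR exception false → false.

No — not liable.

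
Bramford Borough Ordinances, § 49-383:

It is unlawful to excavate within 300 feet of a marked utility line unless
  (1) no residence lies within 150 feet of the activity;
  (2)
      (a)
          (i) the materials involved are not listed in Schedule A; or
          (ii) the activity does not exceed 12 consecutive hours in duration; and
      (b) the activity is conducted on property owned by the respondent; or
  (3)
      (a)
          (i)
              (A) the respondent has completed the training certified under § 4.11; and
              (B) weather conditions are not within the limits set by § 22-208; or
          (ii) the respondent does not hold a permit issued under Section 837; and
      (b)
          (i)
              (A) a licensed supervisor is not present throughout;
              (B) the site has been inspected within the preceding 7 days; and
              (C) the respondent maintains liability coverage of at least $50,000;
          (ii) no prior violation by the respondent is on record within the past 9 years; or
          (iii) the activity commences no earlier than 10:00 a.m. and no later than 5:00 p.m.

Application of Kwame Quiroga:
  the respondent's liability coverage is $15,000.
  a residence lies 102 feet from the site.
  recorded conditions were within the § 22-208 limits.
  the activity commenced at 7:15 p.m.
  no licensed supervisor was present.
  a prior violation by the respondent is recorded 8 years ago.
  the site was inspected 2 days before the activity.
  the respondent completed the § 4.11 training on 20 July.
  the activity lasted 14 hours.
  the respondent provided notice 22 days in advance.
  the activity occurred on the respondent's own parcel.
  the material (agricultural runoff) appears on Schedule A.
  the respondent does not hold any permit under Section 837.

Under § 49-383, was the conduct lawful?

(1) no residence in 150 ft — not met.
(i) not (Schedule A material) — not met.
(ii) ≤ 12 hrs duration — fails.
So (a) is not satisfied (F OR F).
(b) own property — met.
So (2) is not satisfied (F AND T).
(A) training certified — met.
(B) not (weather ok) — not satisfied.
So (i) is not satisfied (T AND F).
(ii) not (holds permit) — satisfied.
(a) = F OR T = true.
(A) not (supervisor present) — holds.
(B) site inspected — met.
(C) coverage ≥ $50,000 — not satisfied.
So (i) is not satisfied (T AND T AND F).
(ii) no prior violation — fails.
(iii) start within hours — fails.
So (b) is not satisfied (F OR F OR F).
(3) = T AND F = false.
So Overall is not satisfied (F OR F OR F).

No — unlawful.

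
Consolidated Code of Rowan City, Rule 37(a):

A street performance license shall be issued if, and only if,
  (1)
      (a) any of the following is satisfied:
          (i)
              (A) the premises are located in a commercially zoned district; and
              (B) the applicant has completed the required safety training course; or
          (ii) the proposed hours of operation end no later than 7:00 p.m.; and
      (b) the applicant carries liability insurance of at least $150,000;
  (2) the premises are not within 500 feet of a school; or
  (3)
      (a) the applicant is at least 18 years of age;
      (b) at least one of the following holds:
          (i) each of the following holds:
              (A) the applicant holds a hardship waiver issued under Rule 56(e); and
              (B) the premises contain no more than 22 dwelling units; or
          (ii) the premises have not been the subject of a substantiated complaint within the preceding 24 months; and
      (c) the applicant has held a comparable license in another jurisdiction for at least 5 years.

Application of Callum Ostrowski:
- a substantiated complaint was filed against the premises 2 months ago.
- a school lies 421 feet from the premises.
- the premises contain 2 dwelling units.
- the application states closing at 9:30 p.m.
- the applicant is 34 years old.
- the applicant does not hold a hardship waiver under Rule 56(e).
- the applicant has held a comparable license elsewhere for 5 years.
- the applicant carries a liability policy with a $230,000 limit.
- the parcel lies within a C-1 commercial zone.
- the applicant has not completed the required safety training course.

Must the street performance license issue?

No — denied.

(A) commercially zoned — met.
(B) safety training — not met.
So (i) is not satisfied (T AND F).
(ii) closes by 7 p.m. — not met.
(a) = F OR F = false.
(b) insurance ≥ $150,000 — satisfied.
(1) = F AND T = false.
(2) ≥500 ft from school — not met.
(a) age ≥ 18 — holds.
(A) hardship waiver — not satisfied.
(B) ≤ 22 units — holds.
So (i) is not satisfied (F AND T).
(ii) no complaint in 24 mo. — not satisfied.
(b) = F OR F = false.
(c) prior license ≥ 5 yr — holds.
(3) = T AND F AND T = false.
So Overall is not satisfied (F OR F OR F).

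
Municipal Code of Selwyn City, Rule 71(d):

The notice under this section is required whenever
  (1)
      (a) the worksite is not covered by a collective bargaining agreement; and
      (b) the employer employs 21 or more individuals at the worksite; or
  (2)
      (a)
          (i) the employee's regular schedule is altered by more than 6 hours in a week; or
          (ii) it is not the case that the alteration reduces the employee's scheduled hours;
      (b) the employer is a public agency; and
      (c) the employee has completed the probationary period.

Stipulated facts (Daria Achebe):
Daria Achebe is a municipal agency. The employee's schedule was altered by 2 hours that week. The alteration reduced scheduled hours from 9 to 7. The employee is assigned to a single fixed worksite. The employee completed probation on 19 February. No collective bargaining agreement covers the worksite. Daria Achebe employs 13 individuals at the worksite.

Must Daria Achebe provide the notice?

(a) no CBA — met.
(b) ≥ 21 at site — not met.
So (1) is not satisfied (T AND F).
(i) schedule shift > 6h — not met.
(ii) not (hours reduced) — not met.
(a): F OR F → false.
(b) public agency — satisfied.
(c) past probation — satisfied.
So (2) is not satisfied (F AND T AND T).
Overall: F OR F → false.

No — not required.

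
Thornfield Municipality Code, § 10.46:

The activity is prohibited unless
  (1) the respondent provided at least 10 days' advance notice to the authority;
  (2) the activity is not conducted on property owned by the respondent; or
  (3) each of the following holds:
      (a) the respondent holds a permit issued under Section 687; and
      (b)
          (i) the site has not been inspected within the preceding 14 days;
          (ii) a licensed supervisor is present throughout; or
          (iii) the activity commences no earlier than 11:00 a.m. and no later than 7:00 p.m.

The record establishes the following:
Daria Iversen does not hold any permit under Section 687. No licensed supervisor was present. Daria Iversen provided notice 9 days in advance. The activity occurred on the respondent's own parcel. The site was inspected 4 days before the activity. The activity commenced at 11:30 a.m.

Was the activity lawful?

No — unlawful.

(1) ≥10 days' notice — not met.
(2) not (own property) — not met.
(a) holds permit — not satisfied.
(i) not (site inspected) — fails.
(ii) supervisor present — not satisfied.
(iii) start within hours — met.
(b): F OR F OR T → true.
(3) = F AND T = false.
Overall = F OR F OR F = false.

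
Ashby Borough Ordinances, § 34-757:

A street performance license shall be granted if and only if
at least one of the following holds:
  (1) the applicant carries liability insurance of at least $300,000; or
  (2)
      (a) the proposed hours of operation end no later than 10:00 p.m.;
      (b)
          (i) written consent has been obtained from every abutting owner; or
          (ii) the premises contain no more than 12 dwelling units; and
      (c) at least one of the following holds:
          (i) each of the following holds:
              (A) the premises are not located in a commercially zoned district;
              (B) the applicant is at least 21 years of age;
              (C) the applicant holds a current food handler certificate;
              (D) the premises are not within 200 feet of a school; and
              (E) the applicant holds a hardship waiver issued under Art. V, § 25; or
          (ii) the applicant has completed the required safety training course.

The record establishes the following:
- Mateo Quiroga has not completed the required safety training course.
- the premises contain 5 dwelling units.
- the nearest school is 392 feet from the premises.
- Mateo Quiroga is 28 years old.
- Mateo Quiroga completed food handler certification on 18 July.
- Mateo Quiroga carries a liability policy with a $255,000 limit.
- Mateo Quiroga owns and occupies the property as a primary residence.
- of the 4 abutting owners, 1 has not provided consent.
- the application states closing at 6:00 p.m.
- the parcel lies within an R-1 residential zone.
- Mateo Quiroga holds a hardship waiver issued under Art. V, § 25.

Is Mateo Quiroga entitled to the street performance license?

Yes — granted.

(1) insurance ≥ $300,000 — not met.
(a) closes by 10 p.m. — holds.
(i) all abutters consent — fails.
(ii) ≤ 12 units — holds.
(b): F OR T → true.
(A) not (commercially zoned) — holds.
(B) age ≥ 21 — met.
(C) food handler cert. — holds.
(D) ≥200 ft from school — holds.
(E) hardship waiver — met.
(i): T AND T AND T AND T AND T → true.
(ii) safety training — not met.
(c) = T OR F = true.
(2): T AND T AND T → true.
Overall: F OR T → true.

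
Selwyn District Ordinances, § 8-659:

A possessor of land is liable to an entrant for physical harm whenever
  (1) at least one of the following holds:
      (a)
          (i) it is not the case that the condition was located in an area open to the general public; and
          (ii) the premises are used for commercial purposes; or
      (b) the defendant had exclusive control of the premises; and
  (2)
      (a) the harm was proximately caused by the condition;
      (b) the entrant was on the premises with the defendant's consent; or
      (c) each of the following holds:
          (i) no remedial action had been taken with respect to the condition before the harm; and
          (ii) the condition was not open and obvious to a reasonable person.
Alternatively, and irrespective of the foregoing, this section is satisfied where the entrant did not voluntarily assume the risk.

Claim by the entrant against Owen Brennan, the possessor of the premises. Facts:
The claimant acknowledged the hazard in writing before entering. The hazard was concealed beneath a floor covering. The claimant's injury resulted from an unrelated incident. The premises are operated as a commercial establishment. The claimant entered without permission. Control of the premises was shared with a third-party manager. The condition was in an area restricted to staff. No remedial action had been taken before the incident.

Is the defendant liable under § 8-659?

(i) not (public area) — satisfied.
(ii) commercial use — holds.
(a): T AND T → true.
(b) exclusive control — not satisfied.
(1) = T OR F = true.
(a) proximate cause — not met.
(b) consent to enter — not met.
(i) no remedial action — satisfied.
(ii) not open/obvious — holds.
(c): T AND T → true.
(2): F OR F OR T → true.
So Overall is satisfied (T AND T).
Exception (no assumed risk) — not satisfied.
Result: main true OR exception false → true.

Yes — liable.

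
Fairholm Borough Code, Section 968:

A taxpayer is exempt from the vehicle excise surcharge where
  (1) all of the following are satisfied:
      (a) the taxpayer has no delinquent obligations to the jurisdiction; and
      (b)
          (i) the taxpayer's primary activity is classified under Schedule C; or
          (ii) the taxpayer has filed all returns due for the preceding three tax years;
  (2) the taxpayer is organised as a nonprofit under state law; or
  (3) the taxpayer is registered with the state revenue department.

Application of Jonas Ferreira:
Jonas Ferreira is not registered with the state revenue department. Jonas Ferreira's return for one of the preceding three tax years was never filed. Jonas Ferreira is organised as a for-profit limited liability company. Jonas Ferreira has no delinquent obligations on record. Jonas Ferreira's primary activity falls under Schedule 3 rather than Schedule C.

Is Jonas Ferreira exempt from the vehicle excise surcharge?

No — not exempt.

(a) no delinquency — satisfied.
(i) Schedule C activity — not met.
(ii) returns current — not met.
So (b) is not satisfied (F OR F).
So (1) is not satisfied (T AND F).
(2) nonprofit — fails.
(3) state-registered — not met.
Overall = F OR F OR F = false.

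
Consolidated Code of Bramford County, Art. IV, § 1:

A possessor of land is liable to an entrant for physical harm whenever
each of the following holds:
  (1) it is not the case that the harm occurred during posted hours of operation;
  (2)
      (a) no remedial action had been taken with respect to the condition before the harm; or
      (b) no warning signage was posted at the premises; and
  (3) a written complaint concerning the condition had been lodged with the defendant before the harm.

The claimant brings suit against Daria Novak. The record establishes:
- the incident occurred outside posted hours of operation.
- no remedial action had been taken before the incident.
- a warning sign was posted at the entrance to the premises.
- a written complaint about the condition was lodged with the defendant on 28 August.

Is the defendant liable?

Yes — liable.

(1) not (during posted hours) — met.
(a) no remedial action — holds.
(b) no signage posted — not satisfied.
(2): T OR F → true.
(3) complaint lodged — holds.
Overall: T AND T AND T → true.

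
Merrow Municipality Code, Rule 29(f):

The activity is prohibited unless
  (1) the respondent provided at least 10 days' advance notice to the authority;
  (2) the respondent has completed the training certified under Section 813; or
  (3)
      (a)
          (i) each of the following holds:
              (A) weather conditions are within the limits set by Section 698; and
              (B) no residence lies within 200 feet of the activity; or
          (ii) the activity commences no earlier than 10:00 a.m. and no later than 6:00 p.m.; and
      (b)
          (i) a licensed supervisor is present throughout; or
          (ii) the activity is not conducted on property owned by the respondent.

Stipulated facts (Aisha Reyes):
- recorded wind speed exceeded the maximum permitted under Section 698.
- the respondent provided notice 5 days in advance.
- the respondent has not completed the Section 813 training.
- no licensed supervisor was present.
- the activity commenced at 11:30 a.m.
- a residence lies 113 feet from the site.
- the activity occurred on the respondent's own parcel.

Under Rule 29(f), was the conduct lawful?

(1) ≥10 days' notice — not satisfied.
(2) training certified — not met.
(A) weather ok — not met.
(B) no residence in 200 ft — not satisfied.
(i) = F AND F = false.
(ii) start within hours — satisfied.
So (a) is satisfied (F OR T).
(i) supervisor present — not satisfied.
(ii) not (own property) — not satisfied.
(b): F OR F → false.
So (3) is not satisfied (T AND F).
Overall = F OR F OR F = false.

No — unlawful.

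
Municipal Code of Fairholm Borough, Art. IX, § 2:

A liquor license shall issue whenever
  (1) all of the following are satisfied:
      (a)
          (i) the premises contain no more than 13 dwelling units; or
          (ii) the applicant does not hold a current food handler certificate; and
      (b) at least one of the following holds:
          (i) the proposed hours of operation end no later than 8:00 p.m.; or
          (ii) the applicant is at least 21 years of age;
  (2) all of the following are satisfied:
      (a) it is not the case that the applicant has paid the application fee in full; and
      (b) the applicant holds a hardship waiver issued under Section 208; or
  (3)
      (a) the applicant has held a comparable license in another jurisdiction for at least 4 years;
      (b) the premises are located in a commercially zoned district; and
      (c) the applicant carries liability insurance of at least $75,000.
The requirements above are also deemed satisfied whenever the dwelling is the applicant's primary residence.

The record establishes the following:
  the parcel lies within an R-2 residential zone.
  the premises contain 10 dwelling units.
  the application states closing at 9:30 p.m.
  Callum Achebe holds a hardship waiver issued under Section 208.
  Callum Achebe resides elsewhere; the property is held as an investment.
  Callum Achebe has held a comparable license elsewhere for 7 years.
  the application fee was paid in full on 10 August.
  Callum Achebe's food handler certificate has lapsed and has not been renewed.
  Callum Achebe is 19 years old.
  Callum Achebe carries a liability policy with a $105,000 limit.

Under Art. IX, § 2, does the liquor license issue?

(i) ≤ 13 units — holds.
(ii) not (food handler cert.) — holds.
(a): T OR T → true.
(i) closes by 8 p.m. — not met.
(ii) age ≥ 21 — not satisfied.
(b): F OR F → false.
(1) = T AND F = false.
(a) not (fee paid) — not met.
(b) hardship waiver — holds.
(2) = F AND T = false.
(a) prior license ≥ 4 yr — satisfied.
(b) commercially zoned — not met.
(c) insurance ≥ $75,000 — holds.
(3) = T AND F AND T = false.
Overall = F OR F OR F = false.
Exception (primary residence) — not satisfied.
Result: main false OR exception false → false.

No — denied.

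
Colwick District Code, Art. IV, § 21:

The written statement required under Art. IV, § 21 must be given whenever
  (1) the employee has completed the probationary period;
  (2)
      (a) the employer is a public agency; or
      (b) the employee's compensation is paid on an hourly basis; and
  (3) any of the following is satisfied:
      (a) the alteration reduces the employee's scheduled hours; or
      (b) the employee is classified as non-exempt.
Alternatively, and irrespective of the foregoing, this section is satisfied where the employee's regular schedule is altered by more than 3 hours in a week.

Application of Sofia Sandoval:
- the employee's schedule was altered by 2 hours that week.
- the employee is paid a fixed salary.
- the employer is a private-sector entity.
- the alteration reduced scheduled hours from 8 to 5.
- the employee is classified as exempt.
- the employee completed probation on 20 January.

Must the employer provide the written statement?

No — not required.

(1) past probation — holds.
(a) public agency — not met.
(b) hourly-paid — not met.
(2) = F OR F = false.
(a) hours reduced — satisfied.
(b) non-exempt — not satisfied.
(3) = T OR F = true.
So Overall is not satisfied (T AND F AND T).
Exception (schedule shift > 3h) — not satisfied.
Result: main false OR exception false → false.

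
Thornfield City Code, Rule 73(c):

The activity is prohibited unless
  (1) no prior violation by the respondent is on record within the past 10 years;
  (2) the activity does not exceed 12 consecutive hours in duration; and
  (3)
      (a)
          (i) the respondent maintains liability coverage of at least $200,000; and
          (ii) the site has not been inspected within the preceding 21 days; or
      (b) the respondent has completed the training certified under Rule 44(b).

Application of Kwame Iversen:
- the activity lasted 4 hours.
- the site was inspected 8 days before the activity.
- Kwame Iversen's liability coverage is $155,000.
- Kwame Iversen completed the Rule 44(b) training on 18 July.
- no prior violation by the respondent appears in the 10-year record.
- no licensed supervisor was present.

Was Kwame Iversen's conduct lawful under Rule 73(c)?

Yes — lawful.

(1) no prior violation — satisfied.
(2) ≤ 12 hrs duration — satisfied.
(i) coverage ≥ $200,000 — not satisfied.
(ii) not (site inspected) — not met.
(a) = F AND F = false.
(b) training certified — met.
(3): F OR T → true.
So Overall is satisfied (T AND T AND T).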